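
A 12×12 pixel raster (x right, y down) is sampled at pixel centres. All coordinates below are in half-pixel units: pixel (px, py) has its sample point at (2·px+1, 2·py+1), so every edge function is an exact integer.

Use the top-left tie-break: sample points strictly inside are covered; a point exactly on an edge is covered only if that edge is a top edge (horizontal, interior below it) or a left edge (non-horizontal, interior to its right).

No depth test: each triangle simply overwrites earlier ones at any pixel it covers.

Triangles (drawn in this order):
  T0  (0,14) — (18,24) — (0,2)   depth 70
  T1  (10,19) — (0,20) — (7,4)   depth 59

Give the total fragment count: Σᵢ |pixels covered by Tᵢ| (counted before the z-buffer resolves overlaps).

T0:
  2·area = 216  (B↔C swapped to make it positive)
  edge (0, 14)→(0, 2): d=(0,-12) top-left  bias=+0
  edge (0, 2)→(18, 24): d=(18,22) right/bottom  bias=-1
  edge (18, 24)→(0, 14): d=(-18,-10) top-left  bias=+0
    (0,2)@(1, 5): e=[12,32,172] → █
    (1,2)@(3, 5): e=[36,-12,192] → ·
    (0,3)@(1, 7): e=[12,68,136] → █
    (1,3)@(3, 7): e=[36,24,156] → █
    (2,3)@(5, 7): e=[60,-20,176] → ·
    (0,4)@(1, 9): e=[12,104,100] → █
    (2,4)@(5, 9): e=[60,16,140] → █
    (3,4)@(7, 9): e=[84,-28,160] → ·
    (0,5)@(1, 11): e=[12,140,64] → █
    (3,5)@(7, 11): e=[84,8,124] → █
    (4,5)@(9, 11): e=[108,-36,144] → ·
    (0,6)@(1, 13): e=[12,176,28] → █
    (4,6)@(9, 13): e=[108,0,108] → ·  [on edge]
    (4,9)@(9, 19): e=[108,108,0] → █  [on edge]
  covered (27 px):
    · · · · · · · · · · · ·
    · · · · · · · · · · · ·
    █ · · · · · · · · · · ·
    █ █ · · · · · · · · · ·
    █ █ █ · · · · · · · · ·
    █ █ █ █ · · · · · · · ·
    █ █ █ █ · · · · · · · ·
    · █ █ █ █ · · · · · · ·
    · · · █ █ █ · · · · · ·
    · · · · █ █ █ · · · · ·
    · · · · · · █ █ · · · ·
    · · · · · · · · █ · · ·
T1:
  2·area = 153
  edge (10, 19)→(0, 20): d=(-10,1) right/bottom  bias=-1
  edge (0, 20)→(7, 4): d=(7,-16) top-left  bias=+0
  edge (7, 4)→(10, 19): d=(3,15) right/bottom  bias=-1
    (3,2)@(7, 5): e=[143,7,3] → █
    (4,2)@(9, 5): e=[141,39,-27] → ·
    (3,3)@(7, 7): e=[123,21,9] → █
    (4,3)@(9, 7): e=[121,53,-21] → ·
    (2,4)@(5, 9): e=[105,3,45] → █
    (4,4)@(9, 9): e=[101,67,-15] → ·
    (2,5)@(5, 11): e=[85,17,51] → █
    (4,5)@(9, 11): e=[81,81,-9] → ·
    (2,6)@(5, 13): e=[65,31,57] → █
    (4,6)@(9, 13): e=[61,95,-3] → ·
    (1,7)@(3, 15): e=[47,13,93] → █
    (4,7)@(9, 15): e=[41,109,3] → █
  covered (21 px):
    · · · · · · · · · · · ·
    · · · · · · · · · · · ·
    · · · █ · · · · · · · ·
    · · · █ · · · · · · · ·
    · · █ █ · · · · · · · ·
    · · █ █ · · · · · · · ·
    · · █ █ · · · · · · · ·
    · █ █ █ █ · · · · · · ·
    · █ █ █ █ · · · · · · ·
    █ █ █ █ █ · · · · · · ·
    · · · · · · · · · · · ·
    · · · · · · · · · · · ·

Answer: 48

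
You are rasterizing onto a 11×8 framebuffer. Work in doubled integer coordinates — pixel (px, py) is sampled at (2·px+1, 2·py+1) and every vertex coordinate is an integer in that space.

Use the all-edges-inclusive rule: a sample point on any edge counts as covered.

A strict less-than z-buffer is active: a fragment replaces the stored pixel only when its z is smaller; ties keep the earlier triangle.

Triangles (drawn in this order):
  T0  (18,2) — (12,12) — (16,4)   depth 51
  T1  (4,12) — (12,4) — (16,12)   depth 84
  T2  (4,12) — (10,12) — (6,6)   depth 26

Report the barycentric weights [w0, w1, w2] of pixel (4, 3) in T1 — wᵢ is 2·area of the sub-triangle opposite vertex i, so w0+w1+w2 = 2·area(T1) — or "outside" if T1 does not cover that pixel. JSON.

T0:
  2·area = 8
  edge (18, 2)→(12, 12): d=(-6,10) inclusive
  edge (12, 12)→(16, 4): d=(4,-8) inclusive
  edge (16, 4)→(18, 2): d=(2,-2) inclusive
    (9,0)@(19, 1): e=[-4,12,0] → ·  [on edge]
    (8,1)@(17, 3): e=[4,4,0] → #  [on edge]
    (9,1)@(19, 3): e=[-16,20,4] → ·
    (7,2)@(15, 5): e=[12,-4,0] → ·  [on edge]
    (8,2)@(17, 5): e=[-8,12,4] → ·
    (6,3)@(13, 7): e=[20,-12,0] → ·  [on edge]
    (7,3)@(15, 7): e=[0,4,4] → #  [on edge]
    (8,3)@(17, 7): e=[-20,20,8] → ·
    (5,4)@(11, 9): e=[28,-20,0] → ·  [on edge]
    (7,4)@(15, 9): e=[-12,12,8] → ·
    (4,5)@(9, 11): e=[36,-28,0] → ·  [on edge]
    (3,6)@(7, 13): e=[44,-36,0] → ·  [on edge]
    (2,7)@(5, 15): e=[52,-44,0] → ·  [on edge]
  covered (2 px):
    · · · · · · · · · · ·
    · · · · · · · · # · ·
    · · · · · · · · · · ·
    · · · · · · · # · · ·
    · · · · · · · · · · ·
    · · · · · · · · · · ·
    · · · · · · · · · · ·
    · · · · · · · · · · ·
T1:
  2·area = 96
  edge (4, 12)→(12, 4): d=(8,-8) inclusive
  edge (12, 4)→(16, 12): d=(4,8) inclusive
  edge (16, 12)→(4, 12): d=(-12,0) inclusive
    (7,0)@(15, 1): e=[0,-36,132] → ·  [on edge]
    (6,1)@(13, 3): e=[0,-12,108] → ·  [on edge]
    (5,2)@(11, 5): e=[0,12,84] → #  [on edge]
    (6,2)@(13, 5): e=[16,-4,84] → ·
    (4,3)@(9, 7): e=[0,36,60] → #  [on edge]
    (6,3)@(13, 7): e=[32,4,60] → #
    (7,3)@(15, 7): e=[48,-12,60] → ·
    (3,4)@(7, 9): e=[0,60,36] → #  [on edge]
    (7,4)@(15, 9): e=[64,-4,36] → ·
    (2,5)@(5, 11): e=[0,84,12] → #  [on edge]
    (7,5)@(15, 11): e=[80,4,12] → #
    (8,5)@(17, 11): e=[96,-12,12] → ·
    (1,6)@(3, 13): e=[0,108,-12] → ·  [on edge]
    (0,7)@(1, 15): e=[0,132,-36] → ·  [on edge]
  covered (14 px):
    · · · · · · · · · · ·
    · · · · · · · · · · ·
    · · · · · # · · · · ·
    · · · · # # # · · · ·
    · · · # # # # · · · ·
    · · # # # # # # · · ·
    · · · · · · · · · · ·
    · · · · · · · · · · ·
T2:
  2·area = 36  (B↔C swapped to make it positive)
  edge (4, 12)→(6, 6): d=(2,-6) inclusive
  edge (6, 6)→(10, 12): d=(4,6) inclusive
  edge (10, 12)→(4, 12): d=(-6,0) inclusive
    (3,1)@(7, 3): e=[0,-18,54] → ·  [on edge]
    (2,4)@(5, 9): e=[0,18,18] → #  [on edge]
    (3,4)@(7, 9): e=[12,6,18] → #
    (4,4)@(9, 9): e=[24,-6,18] → ·
    (2,5)@(5, 11): e=[4,26,6] → #
    (4,5)@(9, 11): e=[28,2,6] → #
    (5,5)@(11, 11): e=[40,-10,6] → ·
    (2,6)@(5, 13): e=[8,34,-6] → ·
    (3,6)@(7, 13): e=[20,22,-6] → ·
    (4,6)@(9, 13): e=[32,10,-6] → ·
    (1,7)@(3, 15): e=[0,54,-18] → ·  [on edge]
  covered (5 px):
    · · · · · · · · · · ·
    · · · · · · · · · · ·
    · · · · · · · · · · ·
    · · · · · · · · · · ·
    · · # # · · · · · · ·
    · · # # # · · · · · ·
    · · · · · · · · · · ·
    · · · · · · · · · · ·

Final: [36,60,0]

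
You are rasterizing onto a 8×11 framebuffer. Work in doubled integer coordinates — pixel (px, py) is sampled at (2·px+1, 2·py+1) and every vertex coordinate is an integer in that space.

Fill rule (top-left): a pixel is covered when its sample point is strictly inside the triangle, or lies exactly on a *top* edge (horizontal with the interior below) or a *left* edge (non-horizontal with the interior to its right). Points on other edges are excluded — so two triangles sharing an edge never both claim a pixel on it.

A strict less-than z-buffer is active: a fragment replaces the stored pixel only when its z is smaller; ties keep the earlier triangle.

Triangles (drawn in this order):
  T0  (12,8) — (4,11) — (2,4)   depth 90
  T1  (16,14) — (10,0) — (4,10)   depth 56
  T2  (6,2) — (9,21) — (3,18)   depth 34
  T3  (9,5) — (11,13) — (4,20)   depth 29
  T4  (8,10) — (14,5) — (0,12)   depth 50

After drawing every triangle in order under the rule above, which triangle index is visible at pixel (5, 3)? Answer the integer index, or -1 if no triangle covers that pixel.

T0:
  2·area = 62
  edge (12, 8)→(4, 11): d=(-8,3) right/bottom  bias=-1
  edge (4, 11)→(2, 4): d=(-2,-7) top-left  bias=+0
  edge (2, 4)→(12, 8): d=(10,4) right/bottom  bias=-1
    (1,2)@(3, 5): e=[51,5,6] → █
    (2,2)@(5, 5): e=[45,19,-2] → ·
    (1,3)@(3, 7): e=[35,1,26] → █
    (2,3)@(5, 7): e=[29,15,18] → █
    (3,3)@(7, 7): e=[23,29,10] → █
    (4,3)@(9, 7): e=[17,43,2] → █
    (5,3)@(11, 7): e=[11,57,-6] → ·
    (1,4)@(3, 9): e=[19,-3,46] → ·
    (2,4)@(5, 9): e=[13,11,38] → █
    (5,4)@(11, 9): e=[-5,53,14] → ·
    (2,5)@(5, 11): e=[-3,7,58] → ·
    (3,5)@(7, 11): e=[-9,21,50] → ·
  covered (8 px):
    · · · · · · · ·
    · · · · · · · ·
    · █ · · · · · ·
    · █ █ █ █ · · ·
    · · █ █ █ · · ·
    · · · · · · · ·
    · · · · · · · ·
    · · · · · · · ·
    · · · · · · · ·
    · · · · · · · ·
    · · · · · · · ·
T1:
  2·area = 144  (B↔C swapped to make it positive)
  edge (16, 14)→(4, 10): d=(-12,-4) top-left  bias=+0
  edge (4, 10)→(10, 0): d=(6,-10) top-left  bias=+0
  edge (10, 0)→(16, 14): d=(6,14) right/bottom  bias=-1
    (4,1)@(9, 3): e=[104,8,32] → █
    (5,1)@(11, 3): e=[112,28,4] → █
    (6,1)@(13, 3): e=[120,48,-24] → ·
    (3,2)@(7, 5): e=[72,0,72] → █  [on edge]
    (6,2)@(13, 5): e=[96,60,-12] → ·
    (3,3)@(7, 7): e=[48,12,84] → █
    (6,3)@(13, 7): e=[72,72,0] → ·  [on edge]
    (0,4)@(1, 9): e=[0,-36,180] → ·  [on edge]
    (2,4)@(5, 9): e=[16,4,124] → █
    (6,4)@(13, 9): e=[48,84,12] → █
    (7,4)@(15, 9): e=[56,104,-16] → ·
    (2,5)@(5, 11): e=[-8,16,136] → ·
    (3,5)@(7, 11): e=[0,36,108] → █  [on edge]
    (6,6)@(13, 13): e=[0,108,36] → █  [on edge]
    (0,7)@(1, 15): e=[-72,0,216] → ·  [on edge]
  covered (19 px):
    · · · · · · · ·
    · · · · █ █ · ·
    · · · █ █ █ · ·
    · · · █ █ █ · ·
    · · █ █ █ █ █ ·
    · · · █ █ █ █ ·
    · · · · · · █ █
    · · · · · · · ·
    · · · · · · · ·
    · · · · · · · ·
    · · · · · · · ·
T2:
  2·area = 105
  edge (6, 2)→(9, 21): d=(3,19) right/bottom  bias=-1
  edge (9, 21)→(3, 18): d=(-6,-3) top-left  bias=+0
  edge (3, 18)→(6, 2): d=(3,-16) top-left  bias=+0
    (2,4)@(5, 9): e=[40,60,5] → █
    (3,4)@(7, 9): e=[2,66,37] → █
    (4,4)@(9, 9): e=[-36,72,69] → ·
    (2,5)@(5, 11): e=[46,48,11] → █
    (4,5)@(9, 11): e=[-30,60,75] → ·
    (2,6)@(5, 13): e=[52,36,17] → █
    (4,6)@(9, 13): e=[-24,48,81] → ·
    (2,7)@(5, 15): e=[58,24,23] → █
    (4,7)@(9, 15): e=[-18,36,87] → ·
    (0,8)@(1, 17): e=[140,0,-35] → ·  [on edge]
    (2,8)@(5, 17): e=[64,12,29] → █
    (4,8)@(9, 17): e=[-12,24,93] → ·
    (2,9)@(5, 19): e=[70,0,35] → █  [on edge]
    (4,10)@(9, 21): e=[0,0,105] → ·  [on edge]
  covered (12 px):
    · · · · · · · ·
    · · · · · · · ·
    · · · · · · · ·
    · · · · · · · ·
    · · █ █ · · · ·
    · · █ █ · · · ·
    · · █ █ · · · ·
    · · █ █ · · · ·
    · · █ █ · · · ·
    · · █ █ · · · ·
    · · · · · · · ·
T3:
  2·area = 70
  edge (9, 5)→(11, 13): d=(2,8) right/bottom  bias=-1
  edge (11, 13)→(4, 20): d=(-7,7) right/bottom  bias=-1
  edge (4, 20)→(9, 5): d=(5,-15) top-left  bias=+0
    (4,2)@(9, 5): e=[0,70,0] → ·  [on edge]
    (4,3)@(9, 7): e=[4,56,10] → █
    (5,3)@(11, 7): e=[-12,42,40] → ·
    (4,4)@(9, 9): e=[8,42,20] → █
    (5,4)@(11, 9): e=[-8,28,50] → ·
    (7,4)@(15, 9): e=[-40,0,110] → ·  [on edge]
    (3,5)@(7, 11): e=[28,42,0] → █  [on edge]
    (5,5)@(11, 11): e=[-4,14,60] → ·
    (6,5)@(13, 11): e=[-20,0,90] → ·  [on edge]
    (3,6)@(7, 13): e=[32,28,10] → █
    (5,6)@(11, 13): e=[0,0,70] → ·  [on edge]
    (3,7)@(7, 15): e=[36,14,20] → █
    (4,7)@(9, 15): e=[20,0,50] → ·  [on edge]
    (2,8)@(5, 17): e=[56,14,0] → █  [on edge]
    (3,8)@(7, 17): e=[40,0,30] → ·  [on edge]
    (2,9)@(5, 19): e=[60,0,10] → ·  [on edge]
    (1,10)@(3, 21): e=[80,0,-10] → ·  [on edge]
    (6,10)@(13, 21): e=[0,-70,140] → ·  [on edge]
  covered (8 px):
    · · · · · · · ·
    · · · · · · · ·
    · · · · · · · ·
    · · · · █ · · ·
    · · · · █ · · ·
    · · · █ █ · · ·
    · · · █ █ · · ·
    · · · █ · · · ·
    · · █ · · · · ·
    · · · · · · · ·
    · · · · · · · ·
T4:
  2·area = 28  (B↔C swapped to make it positive)
  edge (8, 10)→(0, 12): d=(-8,2) right/bottom  bias=-1
  edge (0, 12)→(14, 5): d=(14,-7) top-left  bias=+0
  edge (14, 5)→(8, 10): d=(-6,5) right/bottom  bias=-1
    (5,3)@(11, 7): e=[18,7,3] → █
    (6,3)@(13, 7): e=[14,21,-7] → ·
    (3,4)@(7, 9): e=[10,7,11] → █
    (4,4)@(9, 9): e=[6,21,1] → █
    (5,4)@(11, 9): e=[2,35,-9] → ·
    (1,5)@(3, 11): e=[2,7,19] → █
    (2,5)@(5, 11): e=[-2,21,9] → ·
    (3,5)@(7, 11): e=[-6,35,-1] → ·
    (4,5)@(9, 11): e=[-10,49,-11] → ·
    (1,6)@(3, 13): e=[-14,35,7] → ·
  covered (4 px):
    · · · · · · · ·
    · · · · · · · ·
    · · · · · · · ·
    · · · · · █ · ·
    · · · █ █ · · ·
    · █ · · · · · ·
    · · · · · · · ·
    · · · · · · · ·
    · · · · · · · ·
    · · · · · · · ·
    · · · · · · · ·

Z-buffer (winner per pixel, '.' = empty):
  . . . . . . . .
  . . . . 1 1 . .
  . 0 . 1 1 1 . .
  . 0 0 1 3 4 . .
  . . 2 2 3 1 1 .
  . 4 2 3 3 1 1 .
  . . 2 3 3 . 1 1
  . . 2 3 . . . .
  . . 3 2 . . . .
  . . 2 2 . . . .
  . . . . . . . .

Final: 4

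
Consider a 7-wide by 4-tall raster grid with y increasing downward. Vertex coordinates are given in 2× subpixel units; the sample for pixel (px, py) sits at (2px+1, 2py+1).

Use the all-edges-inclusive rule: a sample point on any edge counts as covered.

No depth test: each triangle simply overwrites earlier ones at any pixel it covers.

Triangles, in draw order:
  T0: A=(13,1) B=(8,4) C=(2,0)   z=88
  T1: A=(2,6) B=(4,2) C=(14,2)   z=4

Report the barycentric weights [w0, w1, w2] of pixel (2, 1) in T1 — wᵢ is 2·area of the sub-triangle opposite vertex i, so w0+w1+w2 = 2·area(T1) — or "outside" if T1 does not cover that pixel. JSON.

T0:
  2·area = 38
  edge (13, 1)→(8, 4): d=(-5,3) inclusive
  edge (8, 4)→(2, 0): d=(-6,-4) inclusive
  edge (2, 0)→(13, 1): d=(11,1) inclusive
    (2,0)@(5, 1): e=[24,6,8] → X
    (3,0)@(7, 1): e=[18,14,6] → X
    (4,0)@(9, 1): e=[12,22,4] → X
    (5,0)@(11, 1): e=[6,30,2] → X
    (6,0)@(13, 1): e=[0,38,0] → X  [on edge]
    (2,1)@(5, 3): e=[14,-6,30] → .
    (3,1)@(7, 3): e=[8,2,28] → X
    (5,1)@(11, 3): e=[-4,18,24] → .
    (6,1)@(13, 3): e=[-10,26,22] → .
    (3,2)@(7, 5): e=[-2,-10,50] → .
    (4,2)@(9, 5): e=[-8,-2,48] → .
    (1,3)@(3, 7): e=[0,-38,76] → .  [on edge]
  covered (7 px):
    . . X X X X X
    . . . X X . .
    . . . . . . .
    . . . . . . .
T1:
  2·area = 40
  edge (2, 6)→(4, 2): d=(2,-4) inclusive
  edge (4, 2)→(14, 2): d=(10,0) inclusive
  edge (14, 2)→(2, 6): d=(-12,4) inclusive
    (2,1)@(5, 3): e=[6,10,24] → X
    (3,1)@(7, 3): e=[14,10,16] → X
    (4,1)@(9, 3): e=[22,10,8] → X
    (5,1)@(11, 3): e=[30,10,0] → X  [on edge]
    (6,1)@(13, 3): e=[38,10,-8] → .
    (1,2)@(3, 5): e=[2,30,8] → X
    (2,2)@(5, 5): e=[10,30,0] → X  [on edge]
    (3,2)@(7, 5): e=[18,30,-8] → .
    (4,2)@(9, 5): e=[26,30,-16] → .
    (5,2)@(11, 5): e=[34,30,-24] → .
    (1,3)@(3, 7): e=[6,50,-16] → .
    (2,3)@(5, 7): e=[14,50,-24] → .
  covered (6 px):
    . . . . . . .
    . . X X X X .
    . X X . . . .
    . . . . . . .

Result: [10,24,6]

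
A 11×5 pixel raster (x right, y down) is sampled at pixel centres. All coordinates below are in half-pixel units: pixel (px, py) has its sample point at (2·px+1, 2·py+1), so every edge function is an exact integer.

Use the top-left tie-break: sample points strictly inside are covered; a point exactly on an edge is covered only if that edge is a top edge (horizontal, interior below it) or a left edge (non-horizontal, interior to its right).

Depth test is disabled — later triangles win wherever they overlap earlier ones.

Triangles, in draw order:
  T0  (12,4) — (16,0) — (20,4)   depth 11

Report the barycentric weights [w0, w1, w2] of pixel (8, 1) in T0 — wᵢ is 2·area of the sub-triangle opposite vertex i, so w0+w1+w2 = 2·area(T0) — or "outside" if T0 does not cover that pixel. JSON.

T0:
  2·area = 32
  edge (12, 4)→(16, 0): d=(4,-4) top-left  bias=+0
  edge (16, 0)→(20, 4): d=(4,4) right/bottom  bias=-1
  edge (20, 4)→(12, 4): d=(-8,0) right/bottom  bias=-1
    (7,0)@(15, 1): e=[0,8,24] → █  [on edge]
    (8,0)@(17, 1): e=[8,0,24] → ·  [on edge]
    (6,1)@(13, 3): e=[0,24,8] → █  [on edge]
    (8,1)@(17, 3): e=[16,8,8] → █
    (9,1)@(19, 3): e=[24,0,8] → ·  [on edge]
    (5,2)@(11, 5): e=[0,40,-8] → ·  [on edge]
    (6,2)@(13, 5): e=[8,32,-8] → ·
    (7,2)@(15, 5): e=[16,24,-8] → ·
    (8,2)@(17, 5): e=[24,16,-8] → ·
    (10,2)@(21, 5): e=[40,0,-8] → ·  [on edge]
    (4,3)@(9, 7): e=[0,56,-24] → ·  [on edge]
    (3,4)@(7, 9): e=[0,72,-40] → ·  [on edge]
  covered (4 px):
    · · · · · · · █ · · ·
    · · · · · · █ █ █ · ·
    · · · · · · · · · · ·
    · · · · · · · · · · ·
    · · · · · · · · · · ·

Answer: [8,8,16]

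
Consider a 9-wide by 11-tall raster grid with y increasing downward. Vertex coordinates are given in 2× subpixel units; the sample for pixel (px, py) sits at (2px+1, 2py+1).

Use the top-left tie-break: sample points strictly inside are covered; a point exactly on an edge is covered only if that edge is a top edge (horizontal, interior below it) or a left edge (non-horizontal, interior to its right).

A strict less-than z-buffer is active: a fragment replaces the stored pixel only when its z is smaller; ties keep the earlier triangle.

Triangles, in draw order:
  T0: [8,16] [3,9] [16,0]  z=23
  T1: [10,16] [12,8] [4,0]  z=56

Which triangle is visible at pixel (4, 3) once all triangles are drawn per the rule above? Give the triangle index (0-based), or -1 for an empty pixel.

T0:
  2·area = 136
  edge (8, 16)→(3, 9): d=(-5,-7) top-left  bias=+0
  edge (3, 9)→(16, 0): d=(13,-9) top-left  bias=+0
  edge (16, 0)→(8, 16): d=(-8,16) right/bottom  bias=-1
    (7,0)@(15, 1): e=[124,4,8] → X
    (8,0)@(17, 1): e=[138,22,-24] → .
    (6,1)@(13, 3): e=[100,12,24] → X
    (7,1)@(15, 3): e=[114,30,-8] → .
    (4,2)@(9, 5): e=[62,2,72] → X
    (5,2)@(11, 5): e=[76,20,40] → X
    (7,2)@(15, 5): e=[104,56,-24] → .
    (3,3)@(7, 7): e=[38,10,88] → X
    (6,3)@(13, 7): e=[80,64,-8] → .
    (1,4)@(3, 9): e=[0,0,136] → X  [on edge]
    (2,4)@(5, 9): e=[14,18,104] → X
    (6,4)@(13, 9): e=[70,90,-24] → .
  covered (18 px):
    . . . . . . . X .
    . . . . . . X . .
    . . . . X X X . .
    . . . X X X . . .
    . X X X X X . . .
    . . X X X . . . .
    . . . X X . . . .
    . . . . . . . . .
    . . . . . . . . .
    . . . . . . . . .
    . . . . . . . . .
T1:
  2·area = 80  (B↔C swapped to make it positive)
  edge (10, 16)→(4, 0): d=(-6,-16) top-left  bias=+0
  edge (4, 0)→(12, 8): d=(8,8) right/bottom  bias=-1
  edge (12, 8)→(10, 16): d=(-2,8) right/bottom  bias=-1
    (2,0)@(5, 1): e=[10,0,70] → .  [on edge]
    (3,1)@(7, 3): e=[30,0,50] → .  [on edge]
    (3,2)@(7, 5): e=[18,16,46] → X
    (4,2)@(9, 5): e=[50,0,30] → .  [on edge]
    (3,3)@(7, 7): e=[6,32,42] → X
    (4,3)@(9, 7): e=[38,16,26] → X
    (5,3)@(11, 7): e=[70,0,10] → .  [on edge]
    (3,4)@(7, 9): e=[-6,48,38] → .
    (4,4)@(9, 9): e=[26,32,22] → X
    (5,4)@(11, 9): e=[58,16,6] → X
    (6,4)@(13, 9): e=[90,0,-10] → .  [on edge]
    (4,5)@(9, 11): e=[14,48,18] → X
    (7,5)@(15, 11): e=[110,0,-30] → .  [on edge]
    (8,6)@(17, 13): e=[130,0,-50] → .  [on edge]
  covered (8 px):
    . . . . . . . . .
    . . . . . . . . .
    . . . X . . . . .
    . . . X X . . . .
    . . . . X X . . .
    . . . . X X . . .
    . . . . X . . . .
    . . . . . . . . .
    . . . . . . . . .
    . . . . . . . . .
    . . . . . . . . .

Z-buffer (winner per pixel, '.' = empty):
  . . . . . . . 0 .
  . . . . . . 0 . .
  . . . 1 0 0 0 . .
  . . . 0 0 0 . . .
  . 0 0 0 0 0 . . .
  . . 0 0 0 1 . . .
  . . . 0 0 . . . .
  . . . . . . . . .
  . . . . . . . . .
  . . . . . . . . .
  . . . . . . . . .

Result: 0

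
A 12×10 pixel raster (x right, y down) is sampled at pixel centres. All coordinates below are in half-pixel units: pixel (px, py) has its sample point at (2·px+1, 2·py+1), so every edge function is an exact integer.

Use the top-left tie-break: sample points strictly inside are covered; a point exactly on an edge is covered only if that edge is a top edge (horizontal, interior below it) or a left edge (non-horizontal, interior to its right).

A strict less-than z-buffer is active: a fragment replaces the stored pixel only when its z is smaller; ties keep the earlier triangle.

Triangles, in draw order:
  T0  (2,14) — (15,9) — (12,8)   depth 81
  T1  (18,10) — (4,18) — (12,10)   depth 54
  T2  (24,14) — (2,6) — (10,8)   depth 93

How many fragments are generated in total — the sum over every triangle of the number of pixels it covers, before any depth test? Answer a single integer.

T0:
  2·area = 28  (B↔C swapped to make it positive)
  edge (2, 14)→(12, 8): d=(10,-6) top-left  bias=+0
  edge (12, 8)→(15, 9): d=(3,1) right/bottom  bias=-1
  edge (15, 9)→(2, 14): d=(-13,5) right/bottom  bias=-1
    (1,2)@(3, 5): e=[-84,0,112] → ·  [on edge]
    (8,2)@(17, 5): e=[0,-14,42] → ·  [on edge]
    (4,3)@(9, 7): e=[-28,0,56] → ·  [on edge]
    (5,4)@(11, 9): e=[4,4,20] → █
    (6,4)@(13, 9): e=[16,2,10] → █
    (7,4)@(15, 9): e=[28,0,0] → ·  [on edge]
    (3,5)@(7, 11): e=[0,14,14] → █  [on edge]
    (4,5)@(9, 11): e=[12,12,4] → █
    (5,5)@(11, 11): e=[24,10,-6] → ·
    (6,5)@(13, 11): e=[36,8,-16] → ·
    (10,5)@(21, 11): e=[84,0,-56] → ·  [on edge]
    (3,6)@(7, 13): e=[20,20,-12] → ·
  covered (4 px):
    · · · · · · · · · · · ·
    · · · · · · · · · · · ·
    · · · · · · · · · · · ·
    · · · · · · · · · · · ·
    · · · · · █ █ · · · · ·
    · · · █ █ · · · · · · ·
    · · · · · · · · · · · ·
    · · · · · · · · · · · ·
    · · · · · · · · · · · ·
    · · · · · · · · · · · ·
T1:
  2·area = 48
  edge (18, 10)→(4, 18): d=(-14,8) right/bottom  bias=-1
  edge (4, 18)→(12, 10): d=(8,-8) top-left  bias=+0
  edge (12, 10)→(18, 10): d=(6,0) top-left  bias=+0
    (10,0)@(21, 1): e=[102,0,-54] → ·  [on edge]
    (9,1)@(19, 3): e=[90,0,-42] → ·  [on edge]
    (8,2)@(17, 5): e=[78,0,-30] → ·  [on edge]
    (7,3)@(15, 7): e=[66,0,-18] → ·  [on edge]
    (6,4)@(13, 9): e=[54,0,-6] → ·  [on edge]
    (5,5)@(11, 11): e=[42,0,6] → █  [on edge]
    (6,5)@(13, 11): e=[26,16,6] → █
    (7,5)@(15, 11): e=[10,32,6] → █
    (8,5)@(17, 11): e=[-6,48,6] → ·
    (4,6)@(9, 13): e=[30,0,18] → █  [on edge]
    (6,6)@(13, 13): e=[-2,32,18] → ·
    (7,6)@(15, 13): e=[-18,48,18] → ·
    (3,7)@(7, 15): e=[18,0,30] → █  [on edge]
    (2,8)@(5, 17): e=[6,0,42] → █  [on edge]
    (1,9)@(3, 19): e=[-6,0,54] → ·  [on edge]
  covered (8 px):
    · · · · · · · · · · · ·
    · · · · · · · · · · · ·
    · · · · · · · · · · · ·
    · · · · · · · · · · · ·
    · · · · · · · · · · · ·
    · · · · · █ █ █ · · · ·
    · · · · █ █ · · · · · ·
    · · · █ █ · · · · · · ·
    · · █ · · · · · · · · ·
    · · · · · · · · · · · ·
T2:
  2·area = 20
  edge (24, 14)→(2, 6): d=(-22,-8) top-left  bias=+0
  edge (2, 6)→(10, 8): d=(8,2) right/bottom  bias=-1
  edge (10, 8)→(24, 14): d=(14,6) right/bottom  bias=-1
    (1,2)@(3, 5): e=[30,-10,0] → ·  [on edge]
    (2,3)@(5, 7): e=[2,2,16] → █
    (3,3)@(7, 7): e=[18,-2,4] → ·
    (2,4)@(5, 9): e=[-42,18,44] → ·
    (5,4)@(11, 9): e=[6,6,8] → █
    (6,4)@(13, 9): e=[22,2,-4] → ·
    (5,5)@(11, 11): e=[-38,22,36] → ·
    (8,5)@(17, 11): e=[10,10,0] → ·  [on edge]
  covered (2 px):
    · · · · · · · · · · · ·
    · · · · · · · · · · · ·
    · · · · · · · · · · · ·
    · · █ · · · · · · · · ·
    · · · · · █ · · · · · ·
    · · · · · · · · · · · ·
    · · · · · · · · · · · ·
    · · · · · · · · · · · ·
    · · · · · · · · · · · ·
    · · · · · · · · · · · ·

Final: 14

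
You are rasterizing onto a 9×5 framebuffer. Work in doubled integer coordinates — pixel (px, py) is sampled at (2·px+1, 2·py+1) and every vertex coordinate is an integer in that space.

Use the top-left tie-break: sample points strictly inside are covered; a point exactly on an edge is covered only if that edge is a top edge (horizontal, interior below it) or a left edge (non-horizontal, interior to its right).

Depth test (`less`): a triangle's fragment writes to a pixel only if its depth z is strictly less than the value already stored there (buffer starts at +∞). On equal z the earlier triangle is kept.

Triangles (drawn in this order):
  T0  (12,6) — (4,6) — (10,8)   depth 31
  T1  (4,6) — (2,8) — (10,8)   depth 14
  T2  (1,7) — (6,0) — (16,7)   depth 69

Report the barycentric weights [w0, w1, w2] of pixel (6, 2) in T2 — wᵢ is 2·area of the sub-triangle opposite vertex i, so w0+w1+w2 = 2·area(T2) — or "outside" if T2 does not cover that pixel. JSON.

T0:
  2·area = 16  (B↔C swapped to make it positive)
  edge (12, 6)→(10, 8): d=(-2,2) right/bottom  bias=-1
  edge (10, 8)→(4, 6): d=(-6,-2) top-left  bias=+0
  edge (4, 6)→(12, 6): d=(8,0) top-left  bias=+0
    (8,0)@(17, 1): e=[0,56,-40] → ·  [on edge]
    (7,1)@(15, 3): e=[0,40,-24] → ·  [on edge]
    (0,2)@(1, 5): e=[24,0,-8] → ·  [on edge]
    (6,2)@(13, 5): e=[0,24,-8] → ·  [on edge]
    (3,3)@(7, 7): e=[8,0,8] → #  [on edge]
    (4,3)@(9, 7): e=[4,4,8] → #
    (5,3)@(11, 7): e=[0,8,8] → ·  [on edge]
    (3,4)@(7, 9): e=[4,-12,24] → ·
    (4,4)@(9, 9): e=[0,-8,24] → ·  [on edge]
    (6,4)@(13, 9): e=[-8,0,24] → ·  [on edge]
  covered (2 px):
    · · · · · · · · ·
    · · · · · · · · ·
    · · · · · · · · ·
    · · · # # · · · ·
    · · · · · · · · ·
T1:
  2·area = 16  (B↔C swapped to make it positive)
  edge (4, 6)→(10, 8): d=(6,2) right/bottom  bias=-1
  edge (10, 8)→(2, 8): d=(-8,0) right/bottom  bias=-1
  edge (2, 8)→(4, 6): d=(2,-2) top-left  bias=+0
    (4,0)@(9, 1): e=[-40,56,0] → ·  [on edge]
    (3,1)@(7, 3): e=[-24,40,0] → ·  [on edge]
    (0,2)@(1, 5): e=[0,24,-8] → ·  [on edge]
    (2,2)@(5, 5): e=[-8,24,0] → ·  [on edge]
    (1,3)@(3, 7): e=[8,8,0] → #  [on edge]
    (2,3)@(5, 7): e=[4,8,4] → #
    (3,3)@(7, 7): e=[0,8,8] → ·  [on edge]
    (0,4)@(1, 9): e=[24,-8,0] → ·  [on edge]
    (1,4)@(3, 9): e=[20,-8,4] → ·
    (2,4)@(5, 9): e=[16,-8,8] → ·
    (6,4)@(13, 9): e=[0,-8,24] → ·  [on edge]
  covered (2 px):
    · · · · · · · · ·
    · · · · · · · · ·
    · · · · · · · · ·
    · # # · · · · · ·
    · · · · · · · · ·
T2:
  2·area = 105
  edge (1, 7)→(6, 0): d=(5,-7) top-left  bias=+0
  edge (6, 0)→(16, 7): d=(10,7) right/bottom  bias=-1
  edge (16, 7)→(1, 7): d=(-15,0) right/bottom  bias=-1
    (3,0)@(7, 1): e=[12,3,90] → #
    (4,0)@(9, 1): e=[26,-11,90] → ·
    (2,1)@(5, 3): e=[8,37,60] → #
    (4,1)@(9, 3): e=[36,9,60] → #
    (5,1)@(11, 3): e=[50,-5,60] → ·
    (1,2)@(3, 5): e=[4,71,30] → #
    (5,2)@(11, 5): e=[60,15,30] → #
    (6,2)@(13, 5): e=[74,1,30] → #
    (7,2)@(15, 5): e=[88,-13,30] → ·
    (0,3)@(1, 7): e=[0,105,0] → ·  [on edge]
    (1,3)@(3, 7): e=[14,91,0] → ·  [on edge]
    (2,3)@(5, 7): e=[28,77,0] → ·  [on edge]
    (3,3)@(7, 7): e=[42,63,0] → ·  [on edge]
    (4,3)@(9, 7): e=[56,49,0] → ·  [on edge]
    (5,3)@(11, 7): e=[70,35,0] → ·  [on edge]
    (6,3)@(13, 7): e=[84,21,0] → ·  [on edge]
    (7,3)@(15, 7): e=[98,7,0] → ·  [on edge]
    (8,3)@(17, 7): e=[112,-7,0] → ·  [on edge]
  covered (10 px):
    · · · # · · · · ·
    · · # # # · · · ·
    · # # # # # # · ·
    · · · · · · · · ·
    · · · · · · · · ·

Result: [1,30,74]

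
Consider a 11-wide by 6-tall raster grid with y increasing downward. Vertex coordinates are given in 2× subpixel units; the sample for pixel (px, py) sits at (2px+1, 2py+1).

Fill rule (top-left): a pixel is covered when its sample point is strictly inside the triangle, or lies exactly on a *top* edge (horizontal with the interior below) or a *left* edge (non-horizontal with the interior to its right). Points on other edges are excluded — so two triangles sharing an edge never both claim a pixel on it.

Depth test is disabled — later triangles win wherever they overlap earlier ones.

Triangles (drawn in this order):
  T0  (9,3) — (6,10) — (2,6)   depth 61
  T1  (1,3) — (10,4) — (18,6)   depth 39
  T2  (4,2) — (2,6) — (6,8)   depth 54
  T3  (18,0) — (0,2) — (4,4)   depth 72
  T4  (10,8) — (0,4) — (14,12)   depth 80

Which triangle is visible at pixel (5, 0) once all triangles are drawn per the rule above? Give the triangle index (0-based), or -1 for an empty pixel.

T0:
  2·area = 40
  edge (9, 3)→(6, 10): d=(-3,7) right/bottom  bias=-1
  edge (6, 10)→(2, 6): d=(-4,-4) top-left  bias=+0
  edge (2, 6)→(9, 3): d=(7,-3) top-left  bias=+0
    (4,1)@(9, 3): e=[0,40,0] → ·  [on edge]
    (0,2)@(1, 5): e=[50,0,-10] → ·  [on edge]
    (2,2)@(5, 5): e=[22,16,2] → █
    (3,2)@(7, 5): e=[8,24,8] → █
    (4,2)@(9, 5): e=[-6,32,14] → ·
    (1,3)@(3, 7): e=[30,0,10] → █  [on edge]
    (4,3)@(9, 7): e=[-12,24,28] → ·
    (1,4)@(3, 9): e=[24,-8,24] → ·
    (2,4)@(5, 9): e=[10,0,30] → █  [on edge]
    (3,4)@(7, 9): e=[-4,8,36] → ·
    (2,5)@(5, 11): e=[4,-8,44] → ·
    (3,5)@(7, 11): e=[-10,0,50] → ·  [on edge]
  covered (6 px):
    · · · · · · · · · · ·
    · · · · · · · · · · ·
    · · █ █ · · · · · · ·
    · █ █ █ · · · · · · ·
    · · █ · · · · · · · ·
    · · · · · · · · · · ·
T1:
  2·area = 10
  edge (1, 3)→(10, 4): d=(9,1) right/bottom  bias=-1
  edge (10, 4)→(18, 6): d=(8,2) right/bottom  bias=-1
  edge (18, 6)→(1, 3): d=(-17,-3) top-left  bias=+0
    (0,1)@(1, 3): e=[0,10,0] → ·  [on edge]
    (6,2)@(13, 5): e=[6,2,2] → █
    (7,2)@(15, 5): e=[4,-2,8] → ·
    (9,2)@(19, 5): e=[0,-10,20] → ·  [on edge]
    (6,3)@(13, 7): e=[24,18,-32] → ·
  covered (1 px):
    · · · · · · · · · · ·
    · · · · · · · · · · ·
    · · · · · · █ · · · ·
    · · · · · · · · · · ·
    · · · · · · · · · · ·
    · · · · · · · · · · ·
T2:
  2·area = 20  (B↔C swapped to make it positive)
  edge (4, 2)→(6, 8): d=(2,6) right/bottom  bias=-1
  edge (6, 8)→(2, 6): d=(-4,-2) top-left  bias=+0
  edge (2, 6)→(4, 2): d=(2,-4) top-left  bias=+0
    (1,2)@(3, 5): e=[12,6,2] → █
    (2,2)@(5, 5): e=[0,10,10] → ·  [on edge]
    (1,3)@(3, 7): e=[16,-2,6] → ·
    (2,3)@(5, 7): e=[4,2,14] → █
    (3,3)@(7, 7): e=[-8,6,22] → ·
    (2,4)@(5, 9): e=[8,-6,18] → ·
    (3,5)@(7, 11): e=[0,-10,30] → ·  [on edge]
  covered (2 px):
    · · · · · · · · · · ·
    · · · · · · · · · · ·
    · █ · · · · · · · · ·
    · · █ · · · · · · · ·
    · · · · · · · · · · ·
    · · · · · · · · · · ·
T3:
  2·area = 44  (B↔C swapped to make it positive)
  edge (18, 0)→(4, 4): d=(-14,4) right/bottom  bias=-1
  edge (4, 4)→(0, 2): d=(-4,-2) top-left  bias=+0
  edge (0, 2)→(18, 0): d=(18,-2) top-left  bias=+0
    (4,0)@(9, 1): e=[22,22,0] → █  [on edge]
    (5,0)@(11, 1): e=[14,26,4] → █
    (6,0)@(13, 1): e=[6,30,8] → █
    (7,0)@(15, 1): e=[-2,34,12] → ·
    (1,1)@(3, 3): e=[18,2,24] → █
    (2,1)@(5, 3): e=[10,6,28] → █
    (3,1)@(7, 3): e=[2,10,32] → █
    (4,1)@(9, 3): e=[-6,14,36] → ·
    (5,1)@(11, 3): e=[-14,18,40] → ·
    (6,1)@(13, 3): e=[-22,22,44] → ·
    (1,2)@(3, 5): e=[-10,-6,60] → ·
    (2,2)@(5, 5): e=[-18,-2,64] → ·
  covered (6 px):
    · · · · █ █ █ · · · ·
    · █ █ █ · · · · · · ·
    · · · · · · · · · · ·
    · · · · · · · · · · ·
    · · · · · · · · · · ·
    · · · · · · · · · · ·
T4:
  2·area = 24  (B↔C swapped to make it positive)
  edge (10, 8)→(14, 12): d=(4,4) right/bottom  bias=-1
  edge (14, 12)→(0, 4): d=(-14,-8) top-left  bias=+0
  edge (0, 4)→(10, 8): d=(10,4) right/bottom  bias=-1
    (1,0)@(3, 1): e=[0,66,-42] → ·  [on edge]
    (2,1)@(5, 3): e=[0,54,-30] → ·  [on edge]
    (3,2)@(7, 5): e=[0,42,-18] → ·  [on edge]
    (3,3)@(7, 7): e=[8,14,2] → █
    (4,3)@(9, 7): e=[0,30,-6] → ·  [on edge]
    (3,4)@(7, 9): e=[16,-14,22] → ·
    (4,4)@(9, 9): e=[8,2,14] → █
    (5,4)@(11, 9): e=[0,18,6] → ·  [on edge]
    (4,5)@(9, 11): e=[16,-26,34] → ·
    (6,5)@(13, 11): e=[0,6,18] → ·  [on edge]
  covered (2 px):
    · · · · · · · · · · ·
    · · · · · · · · · · ·
    · · · · · · · · · · ·
    · · · █ · · · · · · ·
    · · · · █ · · · · · ·
    · · · · · · · · · · ·

Z-buffer (winner per pixel, '.' = empty):
  . . . . 3 3 3 . . . .
  . 3 3 3 . . . . . . .
  . 2 0 0 . . 1 . . . .
  . 0 2 4 . . . . . . .
  . . 0 . 4 . . . . . .
  . . . . . . . . . . .

Answer: 3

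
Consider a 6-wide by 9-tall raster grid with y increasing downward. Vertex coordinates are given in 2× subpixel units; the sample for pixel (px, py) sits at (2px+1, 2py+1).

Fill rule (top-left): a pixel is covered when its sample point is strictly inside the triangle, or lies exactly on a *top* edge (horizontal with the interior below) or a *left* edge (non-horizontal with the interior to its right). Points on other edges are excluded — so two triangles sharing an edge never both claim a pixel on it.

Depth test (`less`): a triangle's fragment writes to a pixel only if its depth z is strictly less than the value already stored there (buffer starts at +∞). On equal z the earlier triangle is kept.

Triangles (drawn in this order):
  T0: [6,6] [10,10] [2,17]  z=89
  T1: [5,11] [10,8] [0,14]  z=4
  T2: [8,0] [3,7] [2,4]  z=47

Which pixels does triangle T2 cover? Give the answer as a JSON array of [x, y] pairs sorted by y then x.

T0:
  2·area = 60
  edge (6, 6)→(10, 10): d=(4,4) right/bottom  bias=-1
  edge (10, 10)→(2, 17): d=(-8,7) right/bottom  bias=-1
  edge (2, 17)→(6, 6): d=(4,-11) top-left  bias=+0
    (0,0)@(1, 1): e=[0,135,-75] → ·  [on edge]
    (1,1)@(3, 3): e=[0,105,-45] → ·  [on edge]
    (2,2)@(5, 5): e=[0,75,-15] → ·  [on edge]
    (3,3)@(7, 7): e=[0,45,15] → ·  [on edge]
    (2,4)@(5, 9): e=[16,43,1] → #
    (3,4)@(7, 9): e=[8,29,23] → #
    (4,4)@(9, 9): e=[0,15,45] → ·  [on edge]
    (2,5)@(5, 11): e=[24,27,9] → #
    (4,5)@(9, 11): e=[8,-1,53] → ·
    (5,5)@(11, 11): e=[0,-15,75] → ·  [on edge]
    (2,6)@(5, 13): e=[32,11,17] → #
    (3,6)@(7, 13): e=[24,-3,39] → ·
  covered (6 px):
    · · · · · ·
    · · · · · ·
    · · · · · ·
    · · · · · ·
    · · # # · ·
    · · # # · ·
    · · # · · ·
    · # · · · ·
    · · · · · ·
T1:
  degenerate (2·area = 0) — covers nothing
T2:
  2·area = 22
  edge (8, 0)→(3, 7): d=(-5,7) right/bottom  bias=-1
  edge (3, 7)→(2, 4): d=(-1,-3) top-left  bias=+0
  edge (2, 4)→(8, 0): d=(6,-4) top-left  bias=+0
    (0,0)@(1, 1): e=[44,0,-22] → ·  [on edge]
    (3,0)@(7, 1): e=[2,18,2] → #
    (4,0)@(9, 1): e=[-12,24,10] → ·
    (2,1)@(5, 3): e=[6,10,6] → #
    (3,1)@(7, 3): e=[-8,16,14] → ·
    (1,2)@(3, 5): e=[10,2,10] → #
    (2,2)@(5, 5): e=[-4,8,18] → ·
    (1,3)@(3, 7): e=[0,0,22] → ·  [on edge]
    (2,6)@(5, 13): e=[-44,0,66] → ·  [on edge]
  covered (3 px):
    · · · # · ·
    · · # · · ·
    · # · · · ·
    · · · · · ·
    · · · · · ·
    · · · · · ·
    · · · · · ·
    · · · · · ·
    · · · · · ·

Final: [[3,0],[2,1],[1,2]]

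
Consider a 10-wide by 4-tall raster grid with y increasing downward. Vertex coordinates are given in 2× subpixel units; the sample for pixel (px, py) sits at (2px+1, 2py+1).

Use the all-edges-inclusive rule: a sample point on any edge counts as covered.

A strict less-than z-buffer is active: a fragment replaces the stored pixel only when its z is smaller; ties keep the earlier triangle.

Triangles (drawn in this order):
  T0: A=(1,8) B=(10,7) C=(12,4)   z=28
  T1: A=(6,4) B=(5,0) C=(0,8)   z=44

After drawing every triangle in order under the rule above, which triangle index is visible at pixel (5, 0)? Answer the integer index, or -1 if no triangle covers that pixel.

T0:
  2·area = 25  (B↔C swapped to make it positive)
  edge (1, 8)→(12, 4): d=(11,-4) inclusive
  edge (12, 4)→(10, 7): d=(-2,3) inclusive
  edge (10, 7)→(1, 8): d=(-9,1) inclusive
    (5,2)@(11, 5): e=[7,1,17] → #
    (6,2)@(13, 5): e=[15,-5,15] → ·
    (2,3)@(5, 7): e=[5,15,5] → #
    (3,3)@(7, 7): e=[13,9,3] → #
    (4,3)@(9, 7): e=[21,3,1] → #
    (5,3)@(11, 7): e=[29,-3,-1] → ·
  covered (4 px):
    · · · · · · · · · ·
    · · · · · · · · · ·
    · · · · · # · · · ·
    · · # # # · · · · ·
T1:
  2·area = 28  (B↔C swapped to make it positive)
  edge (6, 4)→(0, 8): d=(-6,4) inclusive
  edge (0, 8)→(5, 0): d=(5,-8) inclusive
  edge (5, 0)→(6, 4): d=(1,4) inclusive
    (2,0)@(5, 1): e=[22,5,1] → #
    (3,0)@(7, 1): e=[14,21,-7] → ·
    (2,1)@(5, 3): e=[10,15,3] → #
    (3,1)@(7, 3): e=[2,31,-5] → ·
    (1,2)@(3, 5): e=[6,9,13] → #
    (2,2)@(5, 5): e=[-2,25,5] → ·
    (0,3)@(1, 7): e=[2,3,23] → #
    (1,3)@(3, 7): e=[-6,19,15] → ·
  covered (4 px):
    · · # · · · · · · ·
    · · # · · · · · · ·
    · # · · · · · · · ·
    # · · · · · · · · ·

Z-buffer (winner per pixel, '.' = empty):
  . . 1 . . . . . . .
  . . 1 . . . . . . .
  . 1 . . . 0 . . . .
  1 . 0 0 0 . . . . .

Answer: -1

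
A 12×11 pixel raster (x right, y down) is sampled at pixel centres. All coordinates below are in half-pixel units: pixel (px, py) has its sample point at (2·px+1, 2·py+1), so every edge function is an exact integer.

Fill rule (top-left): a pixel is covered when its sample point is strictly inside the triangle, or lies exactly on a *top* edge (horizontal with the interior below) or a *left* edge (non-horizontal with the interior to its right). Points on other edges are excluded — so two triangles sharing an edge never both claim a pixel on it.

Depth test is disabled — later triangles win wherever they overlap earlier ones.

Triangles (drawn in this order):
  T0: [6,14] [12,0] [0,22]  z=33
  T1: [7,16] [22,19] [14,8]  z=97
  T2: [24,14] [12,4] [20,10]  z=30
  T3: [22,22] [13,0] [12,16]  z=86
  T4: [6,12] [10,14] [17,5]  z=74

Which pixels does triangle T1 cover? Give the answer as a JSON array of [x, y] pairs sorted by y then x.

T0:
  2·area = 36  (B↔C swapped to make it positive)
  edge (6, 14)→(0, 22): d=(-6,8) right/bottom  bias=-1
  edge (0, 22)→(12, 0): d=(12,-22) top-left  bias=+0
  edge (12, 0)→(6, 14): d=(-6,14) right/bottom  bias=-1
    (4,3)@(9, 7): e=[18,18,0] → ·  [on edge]
    (3,5)@(7, 11): e=[10,22,4] → #
    (4,5)@(9, 11): e=[-6,66,-24] → ·
    (2,6)@(5, 13): e=[14,2,20] → #
    (3,6)@(7, 13): e=[-2,46,-8] → ·
    (2,7)@(5, 15): e=[2,26,8] → #
    (3,7)@(7, 15): e=[-14,70,-20] → ·
    (1,8)@(3, 17): e=[6,6,24] → #
    (2,8)@(5, 17): e=[-10,50,-4] → ·
    (1,9)@(3, 19): e=[-6,30,12] → ·
    (1,10)@(3, 21): e=[-18,54,0] → ·  [on edge]
  covered (4 px):
    · · · · · · · · · · · ·
    · · · · · · · · · · · ·
    · · · · · · · · · · · ·
    · · · · · · · · · · · ·
    · · · · · · · · · · · ·
    · · · # · · · · · · · ·
    · · # · · · · · · · · ·
    · · # · · · · · · · · ·
    · # · · · · · · · · · ·
    · · · · · · · · · · · ·
    · · · · · · · · · · · ·
T1:
  2·area = 141  (B↔C swapped to make it positive)
  edge (7, 16)→(14, 8): d=(7,-8) top-left  bias=+0
  edge (14, 8)→(22, 19): d=(8,11) right/bottom  bias=-1
  edge (22, 19)→(7, 16): d=(-15,-3) top-left  bias=+0
    (6,5)@(13, 11): e=[13,35,93] → #
    (7,5)@(15, 11): e=[29,13,99] → #
    (8,5)@(17, 11): e=[45,-9,105] → ·
    (5,6)@(11, 13): e=[11,73,57] → #
    (8,6)@(17, 13): e=[59,7,75] → #
    (9,6)@(19, 13): e=[75,-15,81] → ·
    (4,7)@(9, 15): e=[9,111,21] → #
    (9,7)@(19, 15): e=[89,1,51] → #
    (10,7)@(21, 15): e=[105,-21,57] → ·
    (4,8)@(9, 17): e=[23,127,-9] → ·
    (5,8)@(11, 17): e=[39,105,-3] → ·
    (6,8)@(13, 17): e=[55,83,3] → #
  covered (16 px):
    · · · · · · · · · · · ·
    · · · · · · · · · · · ·
    · · · · · · · · · · · ·
    · · · · · · · · · · · ·
    · · · · · · · · · · · ·
    · · · · · · # # · · · ·
    · · · · · # # # # · · ·
    · · · · # # # # # # · ·
    · · · · · · # # # # · ·
    · · · · · · · · · · · ·
    · · · · · · · · · · · ·
T2:
  2·area = 8
  edge (24, 14)→(12, 4): d=(-12,-10) top-left  bias=+0
  edge (12, 4)→(20, 10): d=(8,6) right/bottom  bias=-1
  edge (20, 10)→(24, 14): d=(4,4) right/bottom  bias=-1
    (5,0)@(11, 1): e=[26,-18,0] → ·  [on edge]
    (6,1)@(13, 3): e=[22,-14,0] → ·  [on edge]
    (7,2)@(15, 5): e=[18,-10,0] → ·  [on edge]
    (8,3)@(17, 7): e=[14,-6,0] → ·  [on edge]
    (9,4)@(19, 9): e=[10,-2,0] → ·  [on edge]
    (10,5)@(21, 11): e=[6,2,0] → ·  [on edge]
    (11,6)@(23, 13): e=[2,6,0] → ·  [on edge]
  covered (0 px):
    · · · · · · · · · · · ·
    · · · · · · · · · · · ·
    · · · · · · · · · · · ·
    · · · · · · · · · · · ·
    · · · · · · · · · · · ·
    · · · · · · · · · · · ·
    · · · · · · · · · · · ·
    · · · · · · · · · · · ·
    · · · · · · · · · · · ·
    · · · · · · · · · · · ·
    · · · · · · · · · · · ·
T3:
  2·area = 166  (B↔C swapped to make it positive)
  edge (22, 22)→(12, 16): d=(-10,-6) top-left  bias=+0
  edge (12, 16)→(13, 0): d=(1,-16) top-left  bias=+0
  edge (13, 0)→(22, 22): d=(9,22) right/bottom  bias=-1
    (6,0)@(13, 1): e=[156,1,9] → #
    (7,0)@(15, 1): e=[168,33,-35] → ·
    (6,1)@(13, 3): e=[136,3,27] → #
    (7,1)@(15, 3): e=[148,35,-17] → ·
    (6,2)@(13, 5): e=[116,5,45] → #
    (7,2)@(15, 5): e=[128,37,1] → #
    (8,2)@(17, 5): e=[140,69,-43] → ·
    (6,3)@(13, 7): e=[96,7,63] → #
    (8,3)@(17, 7): e=[120,71,-25] → ·
    (6,4)@(13, 9): e=[76,9,81] → #
    (8,4)@(17, 9): e=[100,73,-7] → ·
    (6,5)@(13, 11): e=[56,11,99] → #
    (3,6)@(7, 13): e=[0,-83,249] → ·  [on edge]
    (8,9)@(17, 19): e=[0,83,83] → #  [on edge]
  covered (24 px):
    · · · · · · # · · · · ·
    · · · · · · # · · · · ·
    · · · · · · # # · · · ·
    · · · · · · # # · · · ·
    · · · · · · # # · · · ·
    · · · · · · # # # · · ·
    · · · · · · # # # · · ·
    · · · · · · # # # # · ·
    · · · · · · · # # # · ·
    · · · · · · · · # # · ·
    · · · · · · · · · · # ·
T4:
  2·area = 50  (B↔C swapped to make it positive)
  edge (6, 12)→(17, 5): d=(11,-7) top-left  bias=+0
  edge (17, 5)→(10, 14): d=(-7,9) right/bottom  bias=-1
  edge (10, 14)→(6, 12): d=(-4,-2) top-left  bias=+0
    (8,2)@(17, 5): e=[0,0,50] → ·  [on edge]
    (7,3)@(15, 7): e=[8,4,38] → #
    (8,3)@(17, 7): e=[22,-14,42] → ·
    (5,4)@(11, 9): e=[2,26,22] → #
    (6,4)@(13, 9): e=[16,8,26] → #
    (7,4)@(15, 9): e=[30,-10,30] → ·
    (4,5)@(9, 11): e=[10,30,10] → #
    (6,5)@(13, 11): e=[38,-6,18] → ·
    (4,6)@(9, 13): e=[32,16,2] → #
    (5,6)@(11, 13): e=[46,-2,6] → ·
    (4,7)@(9, 15): e=[54,2,-6] → ·
  covered (6 px):
    · · · · · · · · · · · ·
    · · · · · · · · · · · ·
    · · · · · · · · · · · ·
    · · · · · · · # · · · ·
    · · · · · # # · · · · ·
    · · · · # # · · · · · ·
    · · · · # · · · · · · ·
    · · · · · · · · · · · ·
    · · · · · · · · · · · ·
    · · · · · · · · · · · ·
    · · · · · · · · · · · ·

Answer: [[6,5],[7,5],[5,6],[6,6],[7,6],[8,6],[4,7],[5,7],[6,7],[7,7],[8,7],[9,7],[6,8],[7,8],[8,8],[9,8]]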